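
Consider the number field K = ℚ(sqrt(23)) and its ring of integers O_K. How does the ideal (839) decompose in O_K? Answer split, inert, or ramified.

split — (839) = 𝔭₁𝔭₂ with 𝔭₁ ≠ 𝔭₂

d = 23 ≡ 3 (mod 4), so O_K = ℤ[√23] and disc(K) = 4d = 92.
disc(K) = 92 is not divisible by 839; 839 is unramified.
Compute (23/839) via Euler: 23^((839-1)/2) mod 839 = 1, so (23/839) = 1.
Legendre symbol 1 ⇒ 839 is split.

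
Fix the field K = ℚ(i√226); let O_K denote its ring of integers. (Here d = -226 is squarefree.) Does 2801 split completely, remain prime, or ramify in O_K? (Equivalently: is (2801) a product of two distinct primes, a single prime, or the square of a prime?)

p is inert

d = -226 ≡ 2 (mod 4), so O_K = ℤ[√-226] and disc(K) = 4d = -904.
disc(K) = -904 is not divisible by 2801; 2801 is unramified.
Legendre symbol by Euler's criterion: (-226/2801) ≡ (-226)^1400 ≡ 2800 (mod 2801), i.e. (-226/2801) = -1.
d is a non-residue mod p, hence 2801 remains inert in O_K.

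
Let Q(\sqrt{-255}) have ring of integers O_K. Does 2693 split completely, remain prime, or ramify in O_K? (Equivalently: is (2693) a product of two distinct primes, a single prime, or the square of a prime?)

Since -255 ≡ 1 mod 4, the ring of integers is ℤ[(1+√-255)/2] with discriminant -255.
2693 ∤ -255, so 2693 is unramified.
Legendre symbol by Euler's criterion: (-255/2693) ≡ (-255)^1346 ≡ 2692 (mod 2693), i.e. (-255/2693) = -1.
(-255/2693) = -1, so 2693 is inert.

remains prime (inert)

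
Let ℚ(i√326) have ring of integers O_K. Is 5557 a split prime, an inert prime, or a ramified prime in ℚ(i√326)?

Since -326 ≢ 1 mod 4, the ring of integers is ℤ[√-326] with discriminant 4·(-326) = -1304.
5557 ∤ -1304, so 5557 is unramified.
Legendre symbol by Euler's criterion: (-326/5557) ≡ (-326)^2778 ≡ 5556 (mod 5557), i.e. (-326/5557) = -1.
d is a non-residue mod p, hence 5557 remains inert in O_K.

remains prime (inert)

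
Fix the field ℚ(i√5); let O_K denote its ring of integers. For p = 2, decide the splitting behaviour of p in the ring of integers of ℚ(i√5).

p ramifies

d = -5 ≡ 3 (mod 4), so O_K = ℤ[√-5] and disc(K) = 4d = -20.
2 divides disc(K) = -20, so 2 ramifies.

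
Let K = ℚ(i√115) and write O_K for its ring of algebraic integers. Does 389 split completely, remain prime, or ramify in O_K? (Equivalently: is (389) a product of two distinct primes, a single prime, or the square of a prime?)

Since -115 ≡ 1 mod 4, the ring of integers is ℤ[(1+√-115)/2] with discriminant -115.
389 ∤ -115, so 389 is unramified.
Euler's criterion: (-115)^194 mod 389 = 388. Thus (-115|389) = -1.
Legendre symbol -1 ⇒ 389 is inert.

inert — (389) stays prime in O_K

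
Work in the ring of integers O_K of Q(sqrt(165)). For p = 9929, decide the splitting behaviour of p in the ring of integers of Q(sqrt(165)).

split — (9929) = 𝔭₁𝔭₂ with 𝔭₁ ≠ 𝔭₂

165 mod 4 = 1, hence disc K = 165 and O_K = ℤ[(1+√165)/2].
disc(K) = 165 is not divisible by 9929; 9929 is unramified.
Euler's criterion: 165^4964 mod 9929 = 1. Thus (165|9929) = 1.
d is a quadratic residue mod p, hence 9929 splits in O_K.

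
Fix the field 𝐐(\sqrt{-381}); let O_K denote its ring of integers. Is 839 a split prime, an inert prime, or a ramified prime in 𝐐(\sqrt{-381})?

d = -381 ≡ 3 (mod 4), so O_K = ℤ[√-381] and disc(K) = 4d = -1524.
Since gcd(839, -1524) = 1 the prime 839 does not ramify.
Euler's criterion: (-381)^419 mod 839 = 838. Thus (-381|839) = -1.
(-381/839) = -1, so 839 is inert.

p is inert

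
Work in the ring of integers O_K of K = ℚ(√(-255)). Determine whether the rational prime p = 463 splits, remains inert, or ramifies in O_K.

-255 mod 4 = 1, hence disc K = -255 and O_K = ℤ[(1+√-255)/2].
Since gcd(463, -255) = 1 the prime 463 does not ramify.
(-255/463) = 208^231 mod 463 = 462, giving Legendre symbol -1.
Legendre symbol -1 ⇒ 463 is inert.

remains prime (inert)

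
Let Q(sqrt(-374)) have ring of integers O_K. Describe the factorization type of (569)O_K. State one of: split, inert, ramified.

569 remains inert

d = -374 ≡ 2 (mod 4), so O_K = ℤ[√-374] and disc(K) = 4d = -1496.
569 ∤ -1496, so 569 is unramified.
Euler's criterion: (-374)^284 mod 569 = 568. Thus (-374|569) = -1.
(-374/569) = -1, so 569 is inert.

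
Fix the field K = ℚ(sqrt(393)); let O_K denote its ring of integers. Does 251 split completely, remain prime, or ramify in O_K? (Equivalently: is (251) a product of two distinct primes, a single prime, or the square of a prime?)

d = 393 ≡ 1 (mod 4), so O_K = ℤ[(1+√393)/2] and disc(K) = d = 393.
Since gcd(251, 393) = 1 the prime 251 does not ramify.
Euler's criterion: 393^125 mod 251 = 1. Thus (393|251) = 1.
(393/251) = 1, so 251 splits.

split — (251) = 𝔭₁𝔭₂ with 𝔭₁ ≠ 𝔭₂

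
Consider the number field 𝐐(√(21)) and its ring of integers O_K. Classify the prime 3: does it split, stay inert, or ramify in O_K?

ramified

d = 21 ≡ 1 (mod 4), so O_K = ℤ[(1+√21)/2] and disc(K) = d = 21.
3 divides disc(K) = 21, so 3 ramifies.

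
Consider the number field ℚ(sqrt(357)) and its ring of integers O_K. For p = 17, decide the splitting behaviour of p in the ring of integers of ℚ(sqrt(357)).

Since 357 ≡ 1 mod 4, the ring of integers is ℤ[(1+√357)/2] with discriminant 357.
Ramification test: 17 | 357. The prime 17 ramifies in K.

ramified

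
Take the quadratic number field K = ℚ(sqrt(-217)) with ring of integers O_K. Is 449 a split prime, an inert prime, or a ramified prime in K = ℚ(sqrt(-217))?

-217 mod 4 = 3, hence disc K = 4·(-217) = -868 and O_K = ℤ[√-217].
disc(K) = -868 is not divisible by 449; 449 is unramified.
Euler's criterion: (-217)^224 mod 449 = 448. Thus (-217|449) = -1.
d is a non-residue mod p, hence 449 remains inert in O_K.

remains prime (inert)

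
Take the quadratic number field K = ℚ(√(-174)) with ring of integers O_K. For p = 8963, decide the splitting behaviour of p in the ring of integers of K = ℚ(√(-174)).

inert

-174 mod 4 = 2, hence disc K = 4·(-174) = -696 and O_K = ℤ[√-174].
Since gcd(8963, -696) = 1 the prime 8963 does not ramify.
Euler's criterion: (-174)^4481 mod 8963 = 8962. Thus (-174|8963) = -1.
d is a non-residue mod p, hence 8963 remains inert in O_K.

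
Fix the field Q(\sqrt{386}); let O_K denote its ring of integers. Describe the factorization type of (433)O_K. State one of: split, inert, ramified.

d = 386 ≡ 2 (mod 4), so O_K = ℤ[√386] and disc(K) = 4d = 1544.
disc(K) = 1544 is not divisible by 433; 433 is unramified.
Compute (386/433) via Euler: 386^((433-1)/2) mod 433 = 432, so (386/433) = -1.
Legendre symbol -1 ⇒ 433 is inert.

inert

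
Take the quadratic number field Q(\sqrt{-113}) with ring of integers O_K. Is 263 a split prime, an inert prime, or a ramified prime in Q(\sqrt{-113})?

Since -113 ≢ 1 mod 4, the ring of integers is ℤ[√-113] with discriminant 4·(-113) = -452.
Since gcd(263, -452) = 1 the prime 263 does not ramify.
Euler's criterion: (-113)^131 mod 263 = 1. Thus (-113|263) = 1.
(-113/263) = 1, so 263 splits.

263 splits in O_K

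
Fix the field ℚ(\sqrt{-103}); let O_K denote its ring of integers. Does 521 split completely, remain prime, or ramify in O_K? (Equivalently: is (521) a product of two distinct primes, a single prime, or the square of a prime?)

-103 mod 4 = 1, hence disc K = -103 and O_K = ℤ[(1+√-103)/2].
disc(K) = -103 is not divisible by 521; 521 is unramified.
Legendre symbol by Euler's criterion: (-103/521) ≡ (-103)^260 ≡ 520 (mod 521), i.e. (-103/521) = -1.
Legendre symbol -1 ⇒ 521 is inert.

inert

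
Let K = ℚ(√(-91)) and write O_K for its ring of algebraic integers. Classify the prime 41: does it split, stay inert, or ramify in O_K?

d = -91 ≡ 1 (mod 4), so O_K = ℤ[(1+√-91)/2] and disc(K) = d = -91.
Since gcd(41, -91) = 1 the prime 41 does not ramify.
Legendre symbol by Euler's criterion: (-91/41) ≡ (-91)^20 ≡ 1 (mod 41), i.e. (-91/41) = 1.
Legendre symbol 1 ⇒ 41 is split.

splits completely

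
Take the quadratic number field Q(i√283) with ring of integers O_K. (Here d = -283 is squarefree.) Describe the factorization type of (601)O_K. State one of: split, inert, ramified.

inert — (601) stays prime in O_K

d = -283 ≡ 1 (mod 4), so O_K = ℤ[(1+√-283)/2] and disc(K) = d = -283.
601 ∤ -283, so 601 is unramified.
(-283/601) = 318^300 mod 601 = 600, giving Legendre symbol -1.
d is a non-residue mod p, hence 601 remains inert in O_K.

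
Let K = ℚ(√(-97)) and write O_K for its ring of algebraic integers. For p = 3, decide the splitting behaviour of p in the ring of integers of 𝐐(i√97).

Since -97 ≢ 1 mod 4, the ring of integers is ℤ[√-97] with discriminant 4·(-97) = -388.
Since gcd(3, -388) = 1 the prime 3 does not ramify.
(-97/3) = 2^1 mod 3 = 2, giving Legendre symbol -1.
d is a non-residue mod p, hence 3 remains inert in O_K.

p is inert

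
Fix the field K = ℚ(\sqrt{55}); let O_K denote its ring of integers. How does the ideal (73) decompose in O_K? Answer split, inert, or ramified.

Since 55 ≢ 1 mod 4, the ring of integers is ℤ[√55] with discriminant 4·55 = 220.
73 ∤ 220, so 73 is unramified.
Legendre symbol by Euler's criterion: (55/73) ≡ 55^36 ≡ 1 (mod 73), i.e. (55/73) = 1.
Legendre symbol 1 ⇒ 73 is split.

split — (73) = 𝔭₁𝔭₂ with 𝔭₁ ≠ 𝔭₂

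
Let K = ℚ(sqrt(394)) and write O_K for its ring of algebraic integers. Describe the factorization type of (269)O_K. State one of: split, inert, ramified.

Since 394 ≢ 1 mod 4, the ring of integers is ℤ[√394] with discriminant 4·394 = 1576.
disc(K) = 1576 is not divisible by 269; 269 is unramified.
Legendre symbol by Euler's criterion: (394/269) ≡ 394^134 ≡ 1 (mod 269), i.e. (394/269) = 1.
d is a quadratic residue mod p, hence 269 splits in O_K.

269 splits in O_K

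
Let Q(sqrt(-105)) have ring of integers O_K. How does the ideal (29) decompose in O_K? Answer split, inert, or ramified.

inert — (29) stays prime in O_K

-105 mod 4 = 3, hence disc K = 4·(-105) = -420 and O_K = ℤ[√-105].
disc(K) = -420 is not divisible by 29; 29 is unramified.
(-105/29) = 11^14 mod 29 = 28, giving Legendre symbol -1.
(-105/29) = -1, so 29 is inert.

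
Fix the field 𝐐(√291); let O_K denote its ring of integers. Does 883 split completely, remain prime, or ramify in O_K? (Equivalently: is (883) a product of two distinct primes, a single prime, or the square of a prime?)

splits completely

291 mod 4 = 3, hence disc K = 4·291 = 1164 and O_K = ℤ[√291].
883 ∤ 1164, so 883 is unramified.
Legendre symbol by Euler's criterion: (291/883) ≡ 291^441 ≡ 1 (mod 883), i.e. (291/883) = 1.
(291/883) = 1, so 883 splits.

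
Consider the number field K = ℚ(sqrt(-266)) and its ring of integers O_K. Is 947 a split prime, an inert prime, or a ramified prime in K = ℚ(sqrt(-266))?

p splits

Since -266 ≢ 1 mod 4, the ring of integers is ℤ[√-266] with discriminant 4·(-266) = -1064.
disc(K) = -1064 is not divisible by 947; 947 is unramified.
(-266/947) = 681^473 mod 947 = 1, giving Legendre symbol 1.
d is a quadratic residue mod p, hence 947 splits in O_K.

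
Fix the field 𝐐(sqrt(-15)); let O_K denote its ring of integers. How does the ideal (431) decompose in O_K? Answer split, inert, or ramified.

inert

d = -15 ≡ 1 (mod 4), so O_K = ℤ[(1+√-15)/2] and disc(K) = d = -15.
Since gcd(431, -15) = 1 the prime 431 does not ramify.
Legendre symbol by Euler's criterion: (-15/431) ≡ (-15)^215 ≡ 430 (mod 431), i.e. (-15/431) = -1.
(-15/431) = -1, so 431 is inert.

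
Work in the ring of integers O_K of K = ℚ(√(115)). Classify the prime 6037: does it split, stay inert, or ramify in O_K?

115 mod 4 = 3, hence disc K = 4·115 = 460 and O_K = ℤ[√115].
6037 ∤ 460, so 6037 is unramified.
Euler's criterion: 115^3018 mod 6037 = 1. Thus (115|6037) = 1.
Legendre symbol 1 ⇒ 6037 is split.

split — (6037) = 𝔭₁𝔭₂ with 𝔭₁ ≠ 𝔭₂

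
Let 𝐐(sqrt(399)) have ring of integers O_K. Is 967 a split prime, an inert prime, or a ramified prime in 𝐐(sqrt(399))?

Since 399 ≢ 1 mod 4, the ring of integers is ℤ[√399] with discriminant 4·399 = 1596.
disc(K) = 1596 is not divisible by 967; 967 is unramified.
Legendre symbol by Euler's criterion: (399/967) ≡ 399^483 ≡ 966 (mod 967), i.e. (399/967) = -1.
d is a non-residue mod p, hence 967 remains inert in O_K.

remains prime (inert)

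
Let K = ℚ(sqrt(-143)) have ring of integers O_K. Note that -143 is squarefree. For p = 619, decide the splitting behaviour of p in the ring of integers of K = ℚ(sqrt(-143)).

619 remains inert

-143 mod 4 = 1, hence disc K = -143 and O_K = ℤ[(1+√-143)/2].
Since gcd(619, -143) = 1 the prime 619 does not ramify.
Compute (-143/619) via Euler: 476^((619-1)/2) mod 619 = 618, so (-143/619) = -1.
Legendre symbol -1 ⇒ 619 is inert.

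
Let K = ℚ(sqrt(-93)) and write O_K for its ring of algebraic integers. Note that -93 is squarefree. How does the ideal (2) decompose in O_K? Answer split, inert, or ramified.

ramified — (2) = 𝔭²

-93 mod 4 = 3, hence disc K = 4·(-93) = -372 and O_K = ℤ[√-93].
2 divides disc(K) = -372, so 2 ramifies.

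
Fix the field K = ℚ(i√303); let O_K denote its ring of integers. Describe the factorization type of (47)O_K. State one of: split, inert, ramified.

-303 mod 4 = 1, hence disc K = -303 and O_K = ℤ[(1+√-303)/2].
Since gcd(47, -303) = 1 the prime 47 does not ramify.
Euler's criterion: (-303)^23 mod 47 = 46. Thus (-303|47) = -1.
Legendre symbol -1 ⇒ 47 is inert.

inert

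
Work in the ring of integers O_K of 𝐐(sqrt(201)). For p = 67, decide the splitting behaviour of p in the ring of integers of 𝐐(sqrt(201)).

ramified — (67) = 𝔭²

201 mod 4 = 1, hence disc K = 201 and O_K = ℤ[(1+√201)/2].
disc(K) = 201 = 67·3, so p = 67 is ramified.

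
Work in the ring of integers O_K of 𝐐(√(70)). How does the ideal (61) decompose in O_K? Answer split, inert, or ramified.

split — (61) = 𝔭₁𝔭₂ with 𝔭₁ ≠ 𝔭₂

70 mod 4 = 2, hence disc K = 4·70 = 280 and O_K = ℤ[√70].
disc(K) = 280 is not divisible by 61; 61 is unramified.
Legendre symbol by Euler's criterion: (70/61) ≡ 70^30 ≡ 1 (mod 61), i.e. (70/61) = 1.
Legendre symbol 1 ⇒ 61 is split.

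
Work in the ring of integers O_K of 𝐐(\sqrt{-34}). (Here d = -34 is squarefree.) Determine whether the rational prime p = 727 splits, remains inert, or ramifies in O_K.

Since -34 ≢ 1 mod 4, the ring of integers is ℤ[√-34] with discriminant 4·(-34) = -136.
disc(K) = -136 is not divisible by 727; 727 is unramified.
Euler's criterion: (-34)^363 mod 727 = 726. Thus (-34|727) = -1.
d is a non-residue mod p, hence 727 remains inert in O_K.

inert — (727) stays prime in O_K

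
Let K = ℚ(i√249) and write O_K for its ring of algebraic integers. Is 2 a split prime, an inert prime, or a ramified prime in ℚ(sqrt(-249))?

p ramifies

d = -249 ≡ 3 (mod 4), so O_K = ℤ[√-249] and disc(K) = 4d = -996.
disc(K) = -996 = 2·(-498), so p = 2 is ramified.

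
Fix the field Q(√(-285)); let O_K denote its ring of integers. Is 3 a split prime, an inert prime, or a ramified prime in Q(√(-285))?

ramifies in O_K

d = -285 ≡ 3 (mod 4), so O_K = ℤ[√-285] and disc(K) = 4d = -1140.
disc(K) = -1140 = 3·(-380), so p = 3 is ramified.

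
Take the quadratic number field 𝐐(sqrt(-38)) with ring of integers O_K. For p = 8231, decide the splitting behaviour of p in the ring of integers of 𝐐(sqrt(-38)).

p splits

-38 mod 4 = 2, hence disc K = 4·(-38) = -152 and O_K = ℤ[√-38].
disc(K) = -152 is not divisible by 8231; 8231 is unramified.
Euler's criterion: (-38)^4115 mod 8231 = 1. Thus (-38|8231) = 1.
Legendre symbol 1 ⇒ 8231 is split.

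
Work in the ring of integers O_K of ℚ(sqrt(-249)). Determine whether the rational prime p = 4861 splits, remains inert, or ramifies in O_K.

4861 remains inert

-249 mod 4 = 3, hence disc K = 4·(-249) = -996 and O_K = ℤ[√-249].
4861 ∤ -996, so 4861 is unramified.
(-249/4861) = 4612^2430 mod 4861 = 4860, giving Legendre symbol -1.
d is a non-residue mod p, hence 4861 remains inert in O_K.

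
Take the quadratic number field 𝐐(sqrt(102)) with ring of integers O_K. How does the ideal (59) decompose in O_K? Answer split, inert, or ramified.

102 mod 4 = 2, hence disc K = 4·102 = 408 and O_K = ℤ[√102].
disc(K) = 408 is not divisible by 59; 59 is unramified.
(102/59) = 43^29 mod 59 = 58, giving Legendre symbol -1.
d is a non-residue mod p, hence 59 remains inert in O_K.

p is inert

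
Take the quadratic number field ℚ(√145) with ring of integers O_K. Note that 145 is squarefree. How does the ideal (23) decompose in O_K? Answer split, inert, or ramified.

Since 145 ≡ 1 mod 4, the ring of integers is ℤ[(1+√145)/2] with discriminant 145.
23 ∤ 145, so 23 is unramified.
(145/23) = 7^11 mod 23 = 22, giving Legendre symbol -1.
d is a non-residue mod p, hence 23 remains inert in O_K.

inert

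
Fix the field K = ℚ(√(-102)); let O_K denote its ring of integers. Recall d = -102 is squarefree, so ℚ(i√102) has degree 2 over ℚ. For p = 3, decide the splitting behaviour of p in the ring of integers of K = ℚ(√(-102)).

p ramifies

-102 mod 4 = 2, hence disc K = 4·(-102) = -408 and O_K = ℤ[√-102].
3 divides disc(K) = -408, so 3 ramifies.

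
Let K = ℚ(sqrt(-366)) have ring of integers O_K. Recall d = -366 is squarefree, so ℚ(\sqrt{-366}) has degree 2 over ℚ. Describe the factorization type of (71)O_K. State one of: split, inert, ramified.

-366 mod 4 = 2, hence disc K = 4·(-366) = -1464 and O_K = ℤ[√-366].
Since gcd(71, -1464) = 1 the prime 71 does not ramify.
Compute (-366/71) via Euler: 60^((71-1)/2) mod 71 = 1, so (-366/71) = 1.
Legendre symbol 1 ⇒ 71 is split.

split — (71) = 𝔭₁𝔭₂ with 𝔭₁ ≠ 𝔭₂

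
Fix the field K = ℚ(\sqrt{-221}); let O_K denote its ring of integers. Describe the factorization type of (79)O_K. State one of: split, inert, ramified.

-221 mod 4 = 3, hence disc K = 4·(-221) = -884 and O_K = ℤ[√-221].
Since gcd(79, -884) = 1 the prime 79 does not ramify.
Legendre symbol by Euler's criterion: (-221/79) ≡ (-221)^39 ≡ 1 (mod 79), i.e. (-221/79) = 1.
(-221/79) = 1, so 79 splits.

79 splits in O_K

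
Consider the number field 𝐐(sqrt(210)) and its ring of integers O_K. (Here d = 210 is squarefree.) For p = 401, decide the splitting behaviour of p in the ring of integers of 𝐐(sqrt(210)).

210 mod 4 = 2, hence disc K = 4·210 = 840 and O_K = ℤ[√210].
disc(K) = 840 is not divisible by 401; 401 is unramified.
Compute (210/401) via Euler: 210^((401-1)/2) mod 401 = 400, so (210/401) = -1.
d is a non-residue mod p, hence 401 remains inert in O_K.

401 remains inert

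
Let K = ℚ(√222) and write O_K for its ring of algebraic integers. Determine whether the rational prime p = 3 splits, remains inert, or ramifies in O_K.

Since 222 ≢ 1 mod 4, the ring of integers is ℤ[√222] with discriminant 4·222 = 888.
disc(K) = 888 = 3·296, so p = 3 is ramified.

ramifies in O_K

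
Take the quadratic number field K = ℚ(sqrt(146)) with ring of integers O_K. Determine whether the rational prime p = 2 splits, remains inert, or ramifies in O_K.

ramifies in O_K

d = 146 ≡ 2 (mod 4), so O_K = ℤ[√146] and disc(K) = 4d = 584.
Ramification test: 2 | 584. The prime 2 ramifies in K.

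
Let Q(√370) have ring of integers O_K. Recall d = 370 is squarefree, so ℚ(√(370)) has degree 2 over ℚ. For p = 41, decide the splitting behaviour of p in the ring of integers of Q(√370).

split

d = 370 ≡ 2 (mod 4), so O_K = ℤ[√370] and disc(K) = 4d = 1480.
disc(K) = 1480 is not divisible by 41; 41 is unramified.
Compute (370/41) via Euler: 1^((41-1)/2) mod 41 = 1, so (370/41) = 1.
(370/41) = 1, so 41 splits.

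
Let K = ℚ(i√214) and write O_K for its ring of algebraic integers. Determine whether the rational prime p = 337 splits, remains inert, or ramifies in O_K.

d = -214 ≡ 2 (mod 4), so O_K = ℤ[√-214] and disc(K) = 4d = -856.
Since gcd(337, -856) = 1 the prime 337 does not ramify.
Euler's criterion: (-214)^168 mod 337 = 1. Thus (-214|337) = 1.
(-214/337) = 1, so 337 splits.

split — (337) = 𝔭₁𝔭₂ with 𝔭₁ ≠ 𝔭₂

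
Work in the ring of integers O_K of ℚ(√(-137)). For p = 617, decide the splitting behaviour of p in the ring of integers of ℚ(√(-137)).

Since -137 ≢ 1 mod 4, the ring of integers is ℤ[√-137] with discriminant 4·(-137) = -548.
disc(K) = -548 is not divisible by 617; 617 is unramified.
Legendre symbol by Euler's criterion: (-137/617) ≡ (-137)^308 ≡ 1 (mod 617), i.e. (-137/617) = 1.
d is a quadratic residue mod p, hence 617 splits in O_K.

split — (617) = 𝔭₁𝔭₂ with 𝔭₁ ≠ 𝔭₂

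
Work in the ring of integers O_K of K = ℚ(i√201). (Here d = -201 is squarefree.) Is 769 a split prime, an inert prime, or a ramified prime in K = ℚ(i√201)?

-201 mod 4 = 3, hence disc K = 4·(-201) = -804 and O_K = ℤ[√-201].
disc(K) = -804 is not divisible by 769; 769 is unramified.
(-201/769) = 568^384 mod 769 = 768, giving Legendre symbol -1.
(-201/769) = -1, so 769 is inert.

769 remains inert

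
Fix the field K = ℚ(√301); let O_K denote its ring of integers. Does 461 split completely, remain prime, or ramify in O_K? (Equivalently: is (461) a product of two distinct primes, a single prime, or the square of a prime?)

Since 301 ≡ 1 mod 4, the ring of integers is ℤ[(1+√301)/2] with discriminant 301.
disc(K) = 301 is not divisible by 461; 461 is unramified.
Euler's criterion: 301^230 mod 461 = 460. Thus (301|461) = -1.
Legendre symbol -1 ⇒ 461 is inert.

p is inert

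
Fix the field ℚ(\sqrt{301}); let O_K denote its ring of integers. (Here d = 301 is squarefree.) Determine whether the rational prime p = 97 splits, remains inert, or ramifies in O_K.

d = 301 ≡ 1 (mod 4), so O_K = ℤ[(1+√301)/2] and disc(K) = d = 301.
97 ∤ 301, so 97 is unramified.
(301/97) = 10^48 mod 97 = 96, giving Legendre symbol -1.
Legendre symbol -1 ⇒ 97 is inert.

inert — (97) stays prime in O_K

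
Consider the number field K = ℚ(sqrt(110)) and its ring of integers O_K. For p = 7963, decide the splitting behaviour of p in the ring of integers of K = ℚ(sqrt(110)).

p splits

Since 110 ≢ 1 mod 4, the ring of integers is ℤ[√110] with discriminant 4·110 = 440.
Since gcd(7963, 440) = 1 the prime 7963 does not ramify.
Legendre symbol by Euler's criterion: (110/7963) ≡ 110^3981 ≡ 1 (mod 7963), i.e. (110/7963) = 1.
Legendre symbol 1 ⇒ 7963 is split.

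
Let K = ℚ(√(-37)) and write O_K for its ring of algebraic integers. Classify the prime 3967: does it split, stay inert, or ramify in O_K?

Since -37 ≢ 1 mod 4, the ring of integers is ℤ[√-37] with discriminant 4·(-37) = -148.
Since gcd(3967, -148) = 1 the prime 3967 does not ramify.
Euler's criterion: (-37)^1983 mod 3967 = 1. Thus (-37|3967) = 1.
(-37/3967) = 1, so 3967 splits.

split — (3967) = 𝔭₁𝔭₂ with 𝔭₁ ≠ 𝔭₂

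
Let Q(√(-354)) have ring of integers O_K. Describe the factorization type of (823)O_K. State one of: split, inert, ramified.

split — (823) = 𝔭₁𝔭₂ with 𝔭₁ ≠ 𝔭₂

d = -354 ≡ 2 (mod 4), so O_K = ℤ[√-354] and disc(K) = 4d = -1416.
disc(K) = -1416 is not divisible by 823; 823 is unramified.
(-354/823) = 469^411 mod 823 = 1, giving Legendre symbol 1.
d is a quadratic residue mod p, hence 823 splits in O_K.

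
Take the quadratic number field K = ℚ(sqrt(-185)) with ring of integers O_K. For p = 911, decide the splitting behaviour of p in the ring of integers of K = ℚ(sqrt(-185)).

-185 mod 4 = 3, hence disc K = 4·(-185) = -740 and O_K = ℤ[√-185].
disc(K) = -740 is not divisible by 911; 911 is unramified.
Euler's criterion: (-185)^455 mod 911 = 1. Thus (-185|911) = 1.
(-185/911) = 1, so 911 splits.

p splits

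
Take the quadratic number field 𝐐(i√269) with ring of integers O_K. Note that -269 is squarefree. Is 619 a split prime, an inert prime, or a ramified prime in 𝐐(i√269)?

p is inert

Since -269 ≢ 1 mod 4, the ring of integers is ℤ[√-269] with discriminant 4·(-269) = -1076.
disc(K) = -1076 is not divisible by 619; 619 is unramified.
Legendre symbol by Euler's criterion: (-269/619) ≡ (-269)^309 ≡ 618 (mod 619), i.e. (-269/619) = -1.
d is a non-residue mod p, hence 619 remains inert in O_K.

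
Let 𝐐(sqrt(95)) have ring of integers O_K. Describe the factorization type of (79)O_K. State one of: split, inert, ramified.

splits completely

Since 95 ≢ 1 mod 4, the ring of integers is ℤ[√95] with discriminant 4·95 = 380.
Since gcd(79, 380) = 1 the prime 79 does not ramify.
Euler's criterion: 95^39 mod 79 = 1. Thus (95|79) = 1.
(95/79) = 1, so 79 splits.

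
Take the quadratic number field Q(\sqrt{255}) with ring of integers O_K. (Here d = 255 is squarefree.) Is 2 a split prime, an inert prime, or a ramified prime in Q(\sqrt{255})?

p ramifies

d = 255 ≡ 3 (mod 4), so O_K = ℤ[√255] and disc(K) = 4d = 1020.
2 divides disc(K) = 1020, so 2 ramifies.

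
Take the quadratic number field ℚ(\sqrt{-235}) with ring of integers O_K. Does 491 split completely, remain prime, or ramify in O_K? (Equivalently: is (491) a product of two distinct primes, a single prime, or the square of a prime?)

p splits

-235 mod 4 = 1, hence disc K = -235 and O_K = ℤ[(1+√-235)/2].
disc(K) = -235 is not divisible by 491; 491 is unramified.
Legendre symbol by Euler's criterion: (-235/491) ≡ (-235)^245 ≡ 1 (mod 491), i.e. (-235/491) = 1.
Legendre symbol 1 ⇒ 491 is split.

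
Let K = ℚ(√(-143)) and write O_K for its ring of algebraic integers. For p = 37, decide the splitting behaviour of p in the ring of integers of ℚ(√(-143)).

d = -143 ≡ 1 (mod 4), so O_K = ℤ[(1+√-143)/2] and disc(K) = d = -143.
disc(K) = -143 is not divisible by 37; 37 is unramified.
Euler's criterion: (-143)^18 mod 37 = 36. Thus (-143|37) = -1.
Legendre symbol -1 ⇒ 37 is inert.

inert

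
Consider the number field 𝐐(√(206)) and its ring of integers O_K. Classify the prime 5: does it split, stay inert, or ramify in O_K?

Since 206 ≢ 1 mod 4, the ring of integers is ℤ[√206] with discriminant 4·206 = 824.
Since gcd(5, 824) = 1 the prime 5 does not ramify.
Euler's criterion: 206^2 mod 5 = 1. Thus (206|5) = 1.
Legendre symbol 1 ⇒ 5 is split.

splits completely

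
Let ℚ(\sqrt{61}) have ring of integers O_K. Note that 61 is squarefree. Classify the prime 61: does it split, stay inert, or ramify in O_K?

ramified

61 mod 4 = 1, hence disc K = 61 and O_K = ℤ[(1+√61)/2].
61 divides disc(K) = 61, so 61 ramifies.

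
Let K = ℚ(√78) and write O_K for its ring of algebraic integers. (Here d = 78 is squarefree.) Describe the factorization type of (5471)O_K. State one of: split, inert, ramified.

p is inert

Since 78 ≢ 1 mod 4, the ring of integers is ℤ[√78] with discriminant 4·78 = 312.
5471 ∤ 312, so 5471 is unramified.
Compute (78/5471) via Euler: 78^((5471-1)/2) mod 5471 = 5470, so (78/5471) = -1.
d is a non-residue mod p, hence 5471 remains inert in O_K.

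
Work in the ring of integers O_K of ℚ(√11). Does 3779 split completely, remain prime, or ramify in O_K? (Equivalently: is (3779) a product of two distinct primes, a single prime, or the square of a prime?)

11 mod 4 = 3, hence disc K = 4·11 = 44 and O_K = ℤ[√11].
Since gcd(3779, 44) = 1 the prime 3779 does not ramify.
Compute (11/3779) via Euler: 11^((3779-1)/2) mod 3779 = 1, so (11/3779) = 1.
(11/3779) = 1, so 3779 splits.

split — (3779) = 𝔭₁𝔭₂ with 𝔭₁ ≠ 𝔭₂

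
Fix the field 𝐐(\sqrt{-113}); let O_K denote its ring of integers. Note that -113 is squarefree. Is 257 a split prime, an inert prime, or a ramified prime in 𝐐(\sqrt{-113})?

-113 mod 4 = 3, hence disc K = 4·(-113) = -452 and O_K = ℤ[√-113].
disc(K) = -452 is not divisible by 257; 257 is unramified.
Compute (-113/257) via Euler: 144^((257-1)/2) mod 257 = 1, so (-113/257) = 1.
d is a quadratic residue mod p, hence 257 splits in O_K.

257 splits in O_K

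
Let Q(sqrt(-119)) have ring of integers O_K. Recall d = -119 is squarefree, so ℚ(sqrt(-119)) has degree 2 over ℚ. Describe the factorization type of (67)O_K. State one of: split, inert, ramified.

d = -119 ≡ 1 (mod 4), so O_K = ℤ[(1+√-119)/2] and disc(K) = d = -119.
67 ∤ -119, so 67 is unramified.
(-119/67) = 15^33 mod 67 = 1, giving Legendre symbol 1.
(-119/67) = 1, so 67 splits.

67 splits in O_K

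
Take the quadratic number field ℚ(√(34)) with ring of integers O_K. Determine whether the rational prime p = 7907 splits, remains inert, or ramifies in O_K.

34 mod 4 = 2, hence disc K = 4·34 = 136 and O_K = ℤ[√34].
disc(K) = 136 is not divisible by 7907; 7907 is unramified.
Legendre symbol by Euler's criterion: (34/7907) ≡ 34^3953 ≡ 7906 (mod 7907), i.e. (34/7907) = -1.
(34/7907) = -1, so 7907 is inert.

remains prime (inert)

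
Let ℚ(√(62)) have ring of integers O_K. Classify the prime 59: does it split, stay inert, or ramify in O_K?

splits completely

d = 62 ≡ 2 (mod 4), so O_K = ℤ[√62] and disc(K) = 4d = 248.
Since gcd(59, 248) = 1 the prime 59 does not ramify.
(62/59) = 3^29 mod 59 = 1, giving Legendre symbol 1.
d is a quadratic residue mod p, hence 59 splits in O_K.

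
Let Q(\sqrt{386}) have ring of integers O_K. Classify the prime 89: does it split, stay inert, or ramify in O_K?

inert

386 mod 4 = 2, hence disc K = 4·386 = 1544 and O_K = ℤ[√386].
89 ∤ 1544, so 89 is unramified.
Legendre symbol by Euler's criterion: (386/89) ≡ 386^44 ≡ 88 (mod 89), i.e. (386/89) = -1.
Legendre symbol -1 ⇒ 89 is inert.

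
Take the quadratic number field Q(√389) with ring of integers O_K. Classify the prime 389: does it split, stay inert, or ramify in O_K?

389 mod 4 = 1, hence disc K = 389 and O_K = ℤ[(1+√389)/2].
389 divides disc(K) = 389, so 389 ramifies.

p ramifies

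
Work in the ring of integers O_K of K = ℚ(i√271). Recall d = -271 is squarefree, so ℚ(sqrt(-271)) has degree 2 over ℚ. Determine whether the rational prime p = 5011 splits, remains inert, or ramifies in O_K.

-271 mod 4 = 1, hence disc K = -271 and O_K = ℤ[(1+√-271)/2].
disc(K) = -271 is not divisible by 5011; 5011 is unramified.
(-271/5011) = 4740^2505 mod 5011 = 5010, giving Legendre symbol -1.
(-271/5011) = -1, so 5011 is inert.

5011 remains inert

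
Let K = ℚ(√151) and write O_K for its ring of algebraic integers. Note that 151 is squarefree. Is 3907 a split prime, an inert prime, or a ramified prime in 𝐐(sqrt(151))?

d = 151 ≡ 3 (mod 4), so O_K = ℤ[√151] and disc(K) = 4d = 604.
Since gcd(3907, 604) = 1 the prime 3907 does not ramify.
(151/3907) = 151^1953 mod 3907 = 1, giving Legendre symbol 1.
d is a quadratic residue mod p, hence 3907 splits in O_K.

split — (3907) = 𝔭₁𝔭₂ with 𝔭₁ ≠ 𝔭₂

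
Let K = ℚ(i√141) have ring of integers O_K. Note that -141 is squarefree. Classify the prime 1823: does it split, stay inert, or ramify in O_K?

p splits

Since -141 ≢ 1 mod 4, the ring of integers is ℤ[√-141] with discriminant 4·(-141) = -564.
Since gcd(1823, -564) = 1 the prime 1823 does not ramify.
Legendre symbol by Euler's criterion: (-141/1823) ≡ (-141)^911 ≡ 1 (mod 1823), i.e. (-141/1823) = 1.
(-141/1823) = 1, so 1823 splits.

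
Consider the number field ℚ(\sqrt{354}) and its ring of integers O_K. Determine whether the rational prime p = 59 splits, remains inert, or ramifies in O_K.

ramifies in O_K

Since 354 ≢ 1 mod 4, the ring of integers is ℤ[√354] with discriminant 4·354 = 1416.
59 divides disc(K) = 1416, so 59 ramifies.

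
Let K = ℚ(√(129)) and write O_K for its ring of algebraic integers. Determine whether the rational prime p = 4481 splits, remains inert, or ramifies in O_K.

p is inert

129 mod 4 = 1, hence disc K = 129 and O_K = ℤ[(1+√129)/2].
4481 ∤ 129, so 4481 is unramified.
Compute (129/4481) via Euler: 129^((4481-1)/2) mod 4481 = 4480, so (129/4481) = -1.
Legendre symbol -1 ⇒ 4481 is inert.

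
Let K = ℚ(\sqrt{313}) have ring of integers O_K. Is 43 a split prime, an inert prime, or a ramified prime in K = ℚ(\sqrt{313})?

d = 313 ≡ 1 (mod 4), so O_K = ℤ[(1+√313)/2] and disc(K) = d = 313.
disc(K) = 313 is not divisible by 43; 43 is unramified.
Legendre symbol by Euler's criterion: (313/43) ≡ 313^21 ≡ 42 (mod 43), i.e. (313/43) = -1.
(313/43) = -1, so 43 is inert.

remains prime (inert)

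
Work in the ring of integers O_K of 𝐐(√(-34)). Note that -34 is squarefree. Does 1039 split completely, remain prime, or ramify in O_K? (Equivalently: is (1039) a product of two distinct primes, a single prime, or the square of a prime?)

d = -34 ≡ 2 (mod 4), so O_K = ℤ[√-34] and disc(K) = 4d = -136.
disc(K) = -136 is not divisible by 1039; 1039 is unramified.
(-34/1039) = 1005^519 mod 1039 = 1038, giving Legendre symbol -1.
(-34/1039) = -1, so 1039 is inert.

inert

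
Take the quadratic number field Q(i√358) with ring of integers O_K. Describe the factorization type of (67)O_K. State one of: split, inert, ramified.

d = -358 ≡ 2 (mod 4), so O_K = ℤ[√-358] and disc(K) = 4d = -1432.
disc(K) = -1432 is not divisible by 67; 67 is unramified.
Euler's criterion: (-358)^33 mod 67 = 66. Thus (-358|67) = -1.
(-358/67) = -1, so 67 is inert.

67 remains inert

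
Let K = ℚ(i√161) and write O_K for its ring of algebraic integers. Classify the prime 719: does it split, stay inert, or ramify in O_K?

p splits

d = -161 ≡ 3 (mod 4), so O_K = ℤ[√-161] and disc(K) = 4d = -644.
disc(K) = -644 is not divisible by 719; 719 is unramified.
Compute (-161/719) via Euler: 558^((719-1)/2) mod 719 = 1, so (-161/719) = 1.
(-161/719) = 1, so 719 splits.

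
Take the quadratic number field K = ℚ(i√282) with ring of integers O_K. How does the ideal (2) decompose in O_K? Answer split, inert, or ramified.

2 is ramified

d = -282 ≡ 2 (mod 4), so O_K = ℤ[√-282] and disc(K) = 4d = -1128.
Ramification test: 2 | -1128. The prime 2 ramifies in K.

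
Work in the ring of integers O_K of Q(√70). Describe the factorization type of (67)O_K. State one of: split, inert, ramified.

p is inert

d = 70 ≡ 2 (mod 4), so O_K = ℤ[√70] and disc(K) = 4d = 280.
Since gcd(67, 280) = 1 the prime 67 does not ramify.
Legendre symbol by Euler's criterion: (70/67) ≡ 70^33 ≡ 66 (mod 67), i.e. (70/67) = -1.
(70/67) = -1, so 67 is inert.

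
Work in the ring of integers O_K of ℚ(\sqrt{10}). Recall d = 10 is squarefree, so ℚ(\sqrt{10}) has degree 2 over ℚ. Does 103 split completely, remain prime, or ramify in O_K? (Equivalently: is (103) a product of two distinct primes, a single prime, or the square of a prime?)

inert — (103) stays prime in O_K

Since 10 ≢ 1 mod 4, the ring of integers is ℤ[√10] with discriminant 4·10 = 40.
103 ∤ 40, so 103 is unramified.
Euler's criterion: 10^51 mod 103 = 102. Thus (10|103) = -1.
Legendre symbol -1 ⇒ 103 is inert.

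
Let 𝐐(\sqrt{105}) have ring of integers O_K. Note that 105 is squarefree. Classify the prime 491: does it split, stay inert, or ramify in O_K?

inert — (491) stays prime in O_K

105 mod 4 = 1, hence disc K = 105 and O_K = ℤ[(1+√105)/2].
Since gcd(491, 105) = 1 the prime 491 does not ramify.
Euler's criterion: 105^245 mod 491 = 490. Thus (105|491) = -1.
(105/491) = -1, so 491 is inert.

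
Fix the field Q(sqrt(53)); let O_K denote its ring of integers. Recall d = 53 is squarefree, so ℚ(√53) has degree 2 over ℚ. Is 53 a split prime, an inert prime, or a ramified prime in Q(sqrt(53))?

ramified — (53) = 𝔭²

53 mod 4 = 1, hence disc K = 53 and O_K = ℤ[(1+√53)/2].
disc(K) = 53 = 53·1, so p = 53 is ramified.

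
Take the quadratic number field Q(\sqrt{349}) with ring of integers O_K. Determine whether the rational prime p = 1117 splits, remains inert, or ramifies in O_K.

splits completely

349 mod 4 = 1, hence disc K = 349 and O_K = ℤ[(1+√349)/2].
1117 ∤ 349, so 1117 is unramified.
Euler's criterion: 349^558 mod 1117 = 1. Thus (349|1117) = 1.
(349/1117) = 1, so 1117 splits.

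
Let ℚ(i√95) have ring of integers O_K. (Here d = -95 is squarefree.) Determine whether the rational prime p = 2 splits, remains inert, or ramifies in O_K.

splits completely

Since -95 ≡ 1 mod 4, the ring of integers is ℤ[(1+√-95)/2] with discriminant -95.
2 ∤ -95, so 2 is unramified.
d ≡ 1 (mod 8); the supplementary law gives 2 split.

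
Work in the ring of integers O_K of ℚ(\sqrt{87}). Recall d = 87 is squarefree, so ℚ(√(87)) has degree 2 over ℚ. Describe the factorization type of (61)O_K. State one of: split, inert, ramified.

inert — (61) stays prime in O_K

87 mod 4 = 3, hence disc K = 4·87 = 348 and O_K = ℤ[√87].
61 ∤ 348, so 61 is unramified.
(87/61) = 26^30 mod 61 = 60, giving Legendre symbol -1.
(87/61) = -1, so 61 is inert.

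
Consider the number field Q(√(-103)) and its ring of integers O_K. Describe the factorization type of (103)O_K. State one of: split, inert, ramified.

-103 mod 4 = 1, hence disc K = -103 and O_K = ℤ[(1+√-103)/2].
disc(K) = -103 = 103·(-1), so p = 103 is ramified.

ramified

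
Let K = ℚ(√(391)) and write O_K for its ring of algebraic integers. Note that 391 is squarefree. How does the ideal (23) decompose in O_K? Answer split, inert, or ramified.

ramifies in O_K

391 mod 4 = 3, hence disc K = 4·391 = 1564 and O_K = ℤ[√391].
Ramification test: 23 | 1564. The prime 23 ramifies in K.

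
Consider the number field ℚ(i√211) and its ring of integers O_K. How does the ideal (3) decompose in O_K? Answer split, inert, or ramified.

3 remains inert

Since -211 ≡ 1 mod 4, the ring of integers is ℤ[(1+√-211)/2] with discriminant -211.
3 ∤ -211, so 3 is unramified.
Legendre symbol by Euler's criterion: (-211/3) ≡ (-211)^1 ≡ 2 (mod 3), i.e. (-211/3) = -1.
Legendre symbol -1 ⇒ 3 is inert.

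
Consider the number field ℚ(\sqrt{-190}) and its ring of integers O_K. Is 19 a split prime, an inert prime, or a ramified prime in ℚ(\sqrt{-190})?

19 is ramified

-190 mod 4 = 2, hence disc K = 4·(-190) = -760 and O_K = ℤ[√-190].
19 divides disc(K) = -760, so 19 ramifies.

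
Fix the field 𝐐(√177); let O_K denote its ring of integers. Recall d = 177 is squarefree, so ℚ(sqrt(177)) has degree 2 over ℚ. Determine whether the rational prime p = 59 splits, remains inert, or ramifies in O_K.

ramifies in O_K

177 mod 4 = 1, hence disc K = 177 and O_K = ℤ[(1+√177)/2].
59 divides disc(K) = 177, so 59 ramifies.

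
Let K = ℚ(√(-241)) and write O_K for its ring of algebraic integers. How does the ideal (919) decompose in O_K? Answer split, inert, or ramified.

919 remains inert

Since -241 ≢ 1 mod 4, the ring of integers is ℤ[√-241] with discriminant 4·(-241) = -964.
disc(K) = -964 is not divisible by 919; 919 is unramified.
Legendre symbol by Euler's criterion: (-241/919) ≡ (-241)^459 ≡ 918 (mod 919), i.e. (-241/919) = -1.
d is a non-residue mod p, hence 919 remains inert in O_K.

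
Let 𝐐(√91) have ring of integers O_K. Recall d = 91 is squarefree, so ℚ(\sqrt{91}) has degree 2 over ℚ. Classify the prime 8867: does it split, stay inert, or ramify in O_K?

d = 91 ≡ 3 (mod 4), so O_K = ℤ[√91] and disc(K) = 4d = 364.
8867 ∤ 364, so 8867 is unramified.
(91/8867) = 91^4433 mod 8867 = 1, giving Legendre symbol 1.
(91/8867) = 1, so 8867 splits.

split — (8867) = 𝔭₁𝔭₂ with 𝔭₁ ≠ 𝔭₂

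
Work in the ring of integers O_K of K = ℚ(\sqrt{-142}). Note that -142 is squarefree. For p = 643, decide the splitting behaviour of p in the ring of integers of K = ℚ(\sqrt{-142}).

inert — (643) stays prime in O_K

d = -142 ≡ 2 (mod 4), so O_K = ℤ[√-142] and disc(K) = 4d = -568.
643 ∤ -568, so 643 is unramified.
Legendre symbol by Euler's criterion: (-142/643) ≡ (-142)^321 ≡ 642 (mod 643), i.e. (-142/643) = -1.
d is a non-residue mod p, hence 643 remains inert in O_K.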